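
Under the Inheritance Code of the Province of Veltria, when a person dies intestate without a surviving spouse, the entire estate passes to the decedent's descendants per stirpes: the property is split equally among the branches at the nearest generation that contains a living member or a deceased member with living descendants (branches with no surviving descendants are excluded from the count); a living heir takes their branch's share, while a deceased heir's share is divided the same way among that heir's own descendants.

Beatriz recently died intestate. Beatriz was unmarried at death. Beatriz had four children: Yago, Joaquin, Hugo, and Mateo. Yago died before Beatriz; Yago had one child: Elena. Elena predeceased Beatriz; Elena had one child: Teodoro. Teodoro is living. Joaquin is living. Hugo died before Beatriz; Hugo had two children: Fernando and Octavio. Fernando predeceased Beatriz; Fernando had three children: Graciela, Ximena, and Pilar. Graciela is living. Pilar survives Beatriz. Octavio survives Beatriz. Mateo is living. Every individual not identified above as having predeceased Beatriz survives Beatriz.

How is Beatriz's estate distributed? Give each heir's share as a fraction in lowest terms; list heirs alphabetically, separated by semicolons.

There is no surviving spouse, so the entire estate passes to Beatriz's descendants per stirpes.
The estate is divided into 4 equal shares of 1/4 among Yago, Joaquin, Hugo, Mateo.
Yago predeceased; the 1/4 allotted to Yago's branch passes to Yago's issue by representation.
Elena's line is the sole branch at this level, so the full 1/4 passes to Elena's issue by representation.
Teodoro is the sole taker at this level and receives the full 1/4.
Joaquin is living and takes 1/4.
Hugo predeceased; the 1/4 allotted to Hugo's branch passes to Hugo's issue by representation.
The 1/4 is divided into 2 equal shares of 1/8 among Fernando, Octavio.
Fernando predeceased; the 1/8 allotted to Fernando's branch passes to Fernando's issue by representation.
The 1/8 is divided into 3 equal shares of 1/24 among Graciela, Ximena, Pilar.
Graciela is living and takes 1/24.
Ximena is living and takes 1/24.
Pilar is living and takes 1/24.
Octavio is living and takes 1/8.
Mateo is living and takes 1/4.

Graciela 1/24; Joaquin 1/4; Mateo 1/4; Octavio 1/8; Pilar 1/24; Teodoro 1/4; Ximena 1/24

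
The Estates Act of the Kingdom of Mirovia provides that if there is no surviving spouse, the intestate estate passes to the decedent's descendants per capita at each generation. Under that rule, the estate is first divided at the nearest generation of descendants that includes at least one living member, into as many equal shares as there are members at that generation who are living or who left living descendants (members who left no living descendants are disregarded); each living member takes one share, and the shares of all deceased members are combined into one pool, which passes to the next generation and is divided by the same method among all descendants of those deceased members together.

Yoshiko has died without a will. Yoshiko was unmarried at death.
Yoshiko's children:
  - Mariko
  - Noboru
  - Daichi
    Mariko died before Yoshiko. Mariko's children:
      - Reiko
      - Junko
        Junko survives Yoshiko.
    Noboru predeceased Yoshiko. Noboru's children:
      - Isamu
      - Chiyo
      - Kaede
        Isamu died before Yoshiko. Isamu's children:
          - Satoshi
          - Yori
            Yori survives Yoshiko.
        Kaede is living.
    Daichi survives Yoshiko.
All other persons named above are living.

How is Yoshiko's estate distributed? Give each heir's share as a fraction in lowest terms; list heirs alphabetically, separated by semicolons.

Chiyo 2/15; Daichi 1/3; Junko 2/15; Kaede 2/15; Reiko 2/15; Satoshi 1/15; Yori 1/15

There is no surviving spouse, so the entire estate passes to Yoshiko's descendants per capita at each generation.
At generation 1 (Mariko, Noboru, Daichi) there are 3 shares of (1)/3 = 1/3 each.
Living: Daichi — each takes 1/3.
Deceased: Mariko and Noboru. Their combined 2/3 is pooled and carried to generation 2.
At generation 2 (Reiko, Junko, Isamu, Chiyo, Kaede) there are 5 shares of (2/3)/5 = 2/15 each.
Living: Reiko, Junko, Chiyo, and Kaede — each takes 2/15.
Deceased: Isamu. That 2/15 share is carried to generation 3.
At generation 3 (Satoshi, Yori) there are 2 shares of (2/15)/2 = 1/15 each.
Living: Satoshi and Yori — each takes 1/15.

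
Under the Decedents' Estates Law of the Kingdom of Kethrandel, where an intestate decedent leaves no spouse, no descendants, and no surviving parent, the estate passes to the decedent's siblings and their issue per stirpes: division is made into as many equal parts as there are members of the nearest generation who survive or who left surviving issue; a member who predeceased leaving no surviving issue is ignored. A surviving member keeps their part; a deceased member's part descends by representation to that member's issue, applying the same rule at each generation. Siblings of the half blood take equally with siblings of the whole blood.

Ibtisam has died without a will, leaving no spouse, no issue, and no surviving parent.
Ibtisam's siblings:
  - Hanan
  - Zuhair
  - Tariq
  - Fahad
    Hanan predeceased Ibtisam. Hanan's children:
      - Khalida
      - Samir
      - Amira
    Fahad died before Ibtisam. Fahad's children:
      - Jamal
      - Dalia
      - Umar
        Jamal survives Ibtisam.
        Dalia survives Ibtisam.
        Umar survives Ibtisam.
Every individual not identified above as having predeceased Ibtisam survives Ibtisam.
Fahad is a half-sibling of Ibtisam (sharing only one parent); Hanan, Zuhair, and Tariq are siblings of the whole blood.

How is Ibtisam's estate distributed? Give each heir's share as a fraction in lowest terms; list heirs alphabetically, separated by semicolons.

No spouse, descendants, or parent survives, so the estate passes to Ibtisam's siblings per stirpes.
Half-blood and whole-blood siblings take equally under the stated rule.
The estate is divided into 4 equal shares of 1/4 among Hanan, Zuhair, Tariq, Fahad.
Hanan predeceased; the 1/4 allotted to Hanan's branch passes to Hanan's issue by representation.
The 1/4 is divided into 3 equal shares of 1/12 among Khalida, Samir, Amira.
Khalida is living and takes 1/12.
Samir is living and takes 1/12.
Amira is living and takes 1/12.
Zuhair is living and takes 1/4.
Tariq is living and takes 1/4.
Fahad predeceased; the 1/4 allotted to Fahad's branch passes to Fahad's issue by representation.
The 1/4 is divided into 3 equal shares of 1/12 among Jamal, Dalia, Umar.
Jamal is living and takes 1/12.
Dalia is living and takes 1/12.
Umar is living and takes 1/12.

Amira 1/12; Dalia 1/12; Jamal 1/12; Khalida 1/12; Samir 1/12; Tariq 1/4; Umar 1/12; Zuhair 1/4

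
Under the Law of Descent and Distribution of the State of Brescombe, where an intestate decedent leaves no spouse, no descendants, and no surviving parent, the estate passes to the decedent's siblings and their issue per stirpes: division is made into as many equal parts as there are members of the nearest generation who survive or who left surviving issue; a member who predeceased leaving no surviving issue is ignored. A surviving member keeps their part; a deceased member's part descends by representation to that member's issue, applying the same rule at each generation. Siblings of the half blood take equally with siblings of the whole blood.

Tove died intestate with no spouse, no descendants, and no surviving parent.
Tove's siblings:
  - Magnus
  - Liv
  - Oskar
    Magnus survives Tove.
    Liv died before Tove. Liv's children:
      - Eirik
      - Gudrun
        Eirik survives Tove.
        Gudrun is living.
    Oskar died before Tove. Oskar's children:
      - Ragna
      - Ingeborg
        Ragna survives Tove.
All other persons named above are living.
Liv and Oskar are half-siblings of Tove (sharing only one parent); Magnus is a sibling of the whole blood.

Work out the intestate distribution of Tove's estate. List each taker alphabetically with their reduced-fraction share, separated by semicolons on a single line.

Eirik 1/6; Gudrun 1/6; Ingeborg 1/6; Magnus 1/3; Ragna 1/6

No spouse, descendants, or parent survives, so the estate passes to Tove's siblings per stirpes.
Half-blood and whole-blood siblings take equally under the stated rule.
The estate is divided into 3 equal shares of 1/3 among Magnus, Liv, Oskar.
Magnus is living and takes 1/3.
Liv predeceased; the 1/3 allotted to Liv's branch passes to Liv's issue by representation.
The 1/3 is divided into 2 equal shares of 1/6 among Eirik, Gudrun.
Eirik is living and takes 1/6.
Gudrun is living and takes 1/6.
Oskar predeceased; the 1/3 allotted to Oskar's branch passes to Oskar's issue by representation.
The 1/3 is divided into 2 equal shares of 1/6 among Ragna, Ingeborg.
Ragna is living and takes 1/6.
Ingeborg is living and takes 1/6.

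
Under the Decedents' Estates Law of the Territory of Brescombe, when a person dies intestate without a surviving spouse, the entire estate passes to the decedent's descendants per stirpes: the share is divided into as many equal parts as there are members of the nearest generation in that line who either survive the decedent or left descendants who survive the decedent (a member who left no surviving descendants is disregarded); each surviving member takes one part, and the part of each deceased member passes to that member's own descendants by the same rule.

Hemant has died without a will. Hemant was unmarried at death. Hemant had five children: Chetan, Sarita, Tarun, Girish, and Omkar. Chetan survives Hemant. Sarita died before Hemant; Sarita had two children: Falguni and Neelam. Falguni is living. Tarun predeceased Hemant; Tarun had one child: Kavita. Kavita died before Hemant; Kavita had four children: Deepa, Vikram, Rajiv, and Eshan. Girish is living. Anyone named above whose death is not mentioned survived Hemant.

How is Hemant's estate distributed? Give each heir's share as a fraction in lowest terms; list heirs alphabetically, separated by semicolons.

Chetan 1/5; Deepa 1/20; Eshan 1/20; Falguni 1/10; Girish 1/5; Neelam 1/10; Omkar 1/5; Rajiv 1/20; Vikram 1/20

There is no surviving spouse, so the entire estate passes to Hemant's descendants per stirpes.
The estate is divided into 5 equal shares of 1/5 among Chetan, Sarita, Tarun, Girish, Omkar.
Chetan is living and takes 1/5.
Sarita predeceased; the 1/5 allotted to Sarita's branch passes to Sarita's issue by representation.
The 1/5 is divided into 2 equal shares of 1/10 among Falguni, Neelam.
Falguni is living and takes 1/10.
Neelam is living and takes 1/10.
Tarun predeceased; the 1/5 allotted to Tarun's branch passes to Tarun's issue by representation.
Kavita's line is the sole branch at this level, so the full 1/5 passes to Kavita's issue by representation.
The 1/5 is divided into 4 equal shares of 1/20 among Deepa, Vikram, Rajiv, Eshan.
Deepa is living and takes 1/20.
Vikram is living and takes 1/20.
Rajiv is living and takes 1/20.
Eshan is living and takes 1/20.
Girish is living and takes 1/5.
Omkar is living and takes 1/5.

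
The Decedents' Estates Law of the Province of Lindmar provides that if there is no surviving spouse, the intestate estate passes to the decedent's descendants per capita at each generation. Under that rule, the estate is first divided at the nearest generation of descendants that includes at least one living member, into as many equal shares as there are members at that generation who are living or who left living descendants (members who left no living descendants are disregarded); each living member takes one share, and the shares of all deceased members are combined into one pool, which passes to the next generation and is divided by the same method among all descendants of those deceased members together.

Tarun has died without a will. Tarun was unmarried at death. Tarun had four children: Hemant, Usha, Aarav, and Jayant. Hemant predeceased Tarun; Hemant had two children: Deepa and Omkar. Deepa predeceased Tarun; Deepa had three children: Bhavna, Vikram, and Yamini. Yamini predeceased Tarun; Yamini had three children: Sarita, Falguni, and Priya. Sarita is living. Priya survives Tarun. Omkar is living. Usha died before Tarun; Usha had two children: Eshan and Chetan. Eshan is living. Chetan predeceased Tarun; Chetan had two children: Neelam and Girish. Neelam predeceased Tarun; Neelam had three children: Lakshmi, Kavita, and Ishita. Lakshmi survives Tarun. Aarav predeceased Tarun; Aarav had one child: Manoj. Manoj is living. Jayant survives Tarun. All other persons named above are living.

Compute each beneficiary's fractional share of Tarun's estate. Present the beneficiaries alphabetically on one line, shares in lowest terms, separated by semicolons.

There is no surviving spouse, so the entire estate passes to Tarun's descendants per capita at each generation.
At generation 1 (Hemant, Usha, Aarav, Jayant) there are 4 shares of (1)/4 = 1/4 each.
Living: Jayant — each takes 1/4.
Deceased: Hemant, Usha, and Aarav. Their combined 3/4 is pooled and carried to generation 2.
At generation 2 (Deepa, Omkar, Eshan, Chetan, Manoj) there are 5 shares of (3/4)/5 = 3/20 each.
Living: Omkar, Eshan, and Manoj — each takes 3/20.
Deceased: Deepa and Chetan. Their combined 3/10 is pooled and carried to generation 3.
At generation 3 (Bhavna, Vikram, Yamini, Neelam, Girish) there are 5 shares of (3/10)/5 = 3/50 each.
Living: Bhavna, Vikram, and Girish — each takes 3/50.
Deceased: Yamini and Neelam. Their combined 3/25 is pooled and carried to generation 4.
At generation 4 (Sarita, Falguni, Priya, Lakshmi, Kavita, Ishita) there are 6 shares of (3/25)/6 = 1/50 each.
Living: Sarita, Falguni, Priya, Lakshmi, Kavita, and Ishita — each takes 1/50.

Bhavna 3/50; Eshan 3/20; Falguni 1/50; Girish 3/50; Ishita 1/50; Jayant 1/4; Kavita 1/50; Lakshmi 1/50; Manoj 3/20; Omkar 3/20; Priya 1/50; Sarita 1/50; Vikram 3/50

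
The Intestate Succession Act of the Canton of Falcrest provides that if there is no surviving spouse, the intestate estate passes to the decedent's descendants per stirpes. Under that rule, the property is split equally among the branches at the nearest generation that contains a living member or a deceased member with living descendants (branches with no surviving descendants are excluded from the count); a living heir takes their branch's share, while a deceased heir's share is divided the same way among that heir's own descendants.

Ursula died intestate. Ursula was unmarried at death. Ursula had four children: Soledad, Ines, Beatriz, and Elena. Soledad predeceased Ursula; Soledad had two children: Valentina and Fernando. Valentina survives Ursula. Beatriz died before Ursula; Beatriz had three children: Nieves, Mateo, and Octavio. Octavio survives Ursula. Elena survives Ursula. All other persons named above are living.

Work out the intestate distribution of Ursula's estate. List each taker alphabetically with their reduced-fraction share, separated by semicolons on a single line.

Elena 1/4; Fernando 1/8; Ines 1/4; Mateo 1/12; Nieves 1/12; Octavio 1/12; Valentina 1/8

There is no surviving spouse, so the entire estate passes to Ursula's descendants per stirpes.
The estate is divided into 4 equal shares of 1/4 among Soledad, Ines, Beatriz, Elena.
Soledad predeceased; the 1/4 allotted to Soledad's branch passes to Soledad's issue by representation.
The 1/4 is divided into 2 equal shares of 1/8 among Valentina, Fernando.
Valentina is living and takes 1/8.
Fernando is living and takes 1/8.
Ines is living and takes 1/4.
Beatriz predeceased; the 1/4 allotted to Beatriz's branch passes to Beatriz's issue by representation.
The 1/4 is divided into 3 equal shares of 1/12 among Nieves, Mateo, Octavio.
Nieves is living and takes 1/12.
Mateo is living and takes 1/12.
Octavio is living and takes 1/12.
Elena is living and takes 1/4.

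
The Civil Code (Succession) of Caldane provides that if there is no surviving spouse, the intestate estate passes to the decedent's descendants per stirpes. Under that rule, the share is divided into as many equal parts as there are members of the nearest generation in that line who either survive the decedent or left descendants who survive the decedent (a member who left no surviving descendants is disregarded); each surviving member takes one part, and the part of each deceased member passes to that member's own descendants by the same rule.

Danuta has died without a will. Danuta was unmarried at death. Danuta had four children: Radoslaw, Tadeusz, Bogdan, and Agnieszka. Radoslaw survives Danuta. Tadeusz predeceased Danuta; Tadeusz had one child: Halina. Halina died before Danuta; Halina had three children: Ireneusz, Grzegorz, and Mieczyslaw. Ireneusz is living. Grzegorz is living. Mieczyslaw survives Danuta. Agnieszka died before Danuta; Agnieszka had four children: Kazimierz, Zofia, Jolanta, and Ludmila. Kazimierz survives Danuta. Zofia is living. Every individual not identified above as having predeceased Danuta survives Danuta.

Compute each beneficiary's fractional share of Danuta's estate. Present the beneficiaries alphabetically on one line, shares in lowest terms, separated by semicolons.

Bogdan 1/4; Grzegorz 1/12; Ireneusz 1/12; Jolanta 1/16; Kazimierz 1/16; Ludmila 1/16; Mieczyslaw 1/12; Radoslaw 1/4; Zofia 1/16

There is no surviving spouse, so the entire estate passes to Danuta's descendants per stirpes.
The estate is divided into 4 equal shares of 1/4 among Radoslaw, Tadeusz, Bogdan, Agnieszka.
Radoslaw is living and takes 1/4.
Tadeusz predeceased; the 1/4 allotted to Tadeusz's branch passes to Tadeusz's issue by representation.
Halina's line is the sole branch at this level, so the full 1/4 passes to Halina's issue by representation.
The 1/4 is divided into 3 equal shares of 1/12 among Ireneusz, Grzegorz, Mieczyslaw.
Ireneusz is living and takes 1/12.
Grzegorz is living and takes 1/12.
Mieczyslaw is living and takes 1/12.
Bogdan is living and takes 1/4.
Agnieszka predeceased; the 1/4 allotted to Agnieszka's branch passes to Agnieszka's issue by representation.
The 1/4 is divided into 4 equal shares of 1/16 among Kazimierz, Zofia, Jolanta, Ludmila.
Kazimierz is living and takes 1/16.
Zofia is living and takes 1/16.
Jolanta is living and takes 1/16.
Ludmila is living and takes 1/16.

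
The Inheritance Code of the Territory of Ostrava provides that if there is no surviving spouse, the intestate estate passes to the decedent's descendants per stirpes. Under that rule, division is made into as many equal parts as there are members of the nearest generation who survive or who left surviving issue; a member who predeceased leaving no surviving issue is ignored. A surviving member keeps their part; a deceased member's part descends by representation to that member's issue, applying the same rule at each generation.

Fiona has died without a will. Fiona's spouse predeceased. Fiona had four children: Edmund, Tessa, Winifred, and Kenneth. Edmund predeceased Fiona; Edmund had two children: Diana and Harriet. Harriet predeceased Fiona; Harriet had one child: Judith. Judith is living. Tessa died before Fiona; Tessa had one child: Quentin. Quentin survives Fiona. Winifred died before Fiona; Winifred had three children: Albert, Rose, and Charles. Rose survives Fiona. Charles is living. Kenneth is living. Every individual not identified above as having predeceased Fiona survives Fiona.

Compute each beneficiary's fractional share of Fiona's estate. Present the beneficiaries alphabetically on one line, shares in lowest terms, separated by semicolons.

Albert 1/12; Charles 1/12; Diana 1/8; Judith 1/8; Kenneth 1/4; Quentin 1/4; Rose 1/12

There is no surviving spouse, so the entire estate passes to Fiona's descendants per stirpes.
The estate is divided into 4 equal shares of 1/4 among Edmund, Tessa, Winifred, Kenneth.
Edmund predeceased; the 1/4 allotted to Edmund's branch passes to Edmund's issue by representation.
The 1/4 is divided into 2 equal shares of 1/8 among Diana, Harriet.
Diana is living and takes 1/8.
Harriet predeceased; the 1/8 allotted to Harriet's branch passes to Harriet's issue by representation.
Judith is the sole taker at this level and receives the full 1/8.
Tessa predeceased; the 1/4 allotted to Tessa's branch passes to Tessa's issue by representation.
Quentin is the sole taker at this level and receives the full 1/4.
Winifred predeceased; the 1/4 allotted to Winifred's branch passes to Winifred's issue by representation.
The 1/4 is divided into 3 equal shares of 1/12 among Albert, Rose, Charles.
Albert is living and takes 1/12.
Rose is living and takes 1/12.
Charles is living and takes 1/12.
Kenneth is living and takes 1/4.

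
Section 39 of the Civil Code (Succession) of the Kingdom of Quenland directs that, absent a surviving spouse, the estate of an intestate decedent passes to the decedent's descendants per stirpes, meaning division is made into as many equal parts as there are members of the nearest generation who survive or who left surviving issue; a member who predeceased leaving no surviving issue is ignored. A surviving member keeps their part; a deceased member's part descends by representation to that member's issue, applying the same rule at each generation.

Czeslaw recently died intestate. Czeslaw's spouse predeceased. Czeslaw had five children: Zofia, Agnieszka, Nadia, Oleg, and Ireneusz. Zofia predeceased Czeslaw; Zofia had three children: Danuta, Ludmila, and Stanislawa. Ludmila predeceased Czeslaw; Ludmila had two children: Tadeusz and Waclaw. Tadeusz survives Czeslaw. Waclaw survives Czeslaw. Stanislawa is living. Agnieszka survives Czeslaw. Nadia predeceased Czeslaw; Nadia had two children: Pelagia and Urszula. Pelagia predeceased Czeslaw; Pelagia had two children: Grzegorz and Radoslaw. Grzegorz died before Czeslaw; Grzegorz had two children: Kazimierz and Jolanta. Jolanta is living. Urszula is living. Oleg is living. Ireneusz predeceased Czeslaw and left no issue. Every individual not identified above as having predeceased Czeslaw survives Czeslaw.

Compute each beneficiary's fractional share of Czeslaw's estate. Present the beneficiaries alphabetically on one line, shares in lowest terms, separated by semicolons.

Agnieszka 1/4; Danuta 1/12; Jolanta 1/32; Kazimierz 1/32; Oleg 1/4; Radoslaw 1/16; Stanislawa 1/12; Tadeusz 1/24; Urszula 1/8; Waclaw 1/24

There is no surviving spouse, so the entire estate passes to Czeslaw's descendants per stirpes.
Ireneusz left no surviving issue, so that branch lapses and is disregarded.
The estate is divided into 4 equal shares of 1/4 among Zofia, Agnieszka, Nadia, Oleg.
Zofia predeceased; the 1/4 allotted to Zofia's branch passes to Zofia's issue by representation.
The 1/4 is divided into 3 equal shares of 1/12 among Danuta, Ludmila, Stanislawa.
Danuta is living and takes 1/12.
Ludmila predeceased; the 1/12 allotted to Ludmila's branch passes to Ludmila's issue by representation.
The 1/12 is divided into 2 equal shares of 1/24 among Tadeusz, Waclaw.
Tadeusz is living and takes 1/24.
Waclaw is living and takes 1/24.
Stanislawa is living and takes 1/12.
Agnieszka is living and takes 1/4.
Nadia predeceased; the 1/4 allotted to Nadia's branch passes to Nadia's issue by representation.
The 1/4 is divided into 2 equal shares of 1/8 among Pelagia, Urszula.
Pelagia predeceased; the 1/8 allotted to Pelagia's branch passes to Pelagia's issue by representation.
The 1/8 is divided into 2 equal shares of 1/16 among Grzegorz, Radoslaw.
Grzegorz predeceased; the 1/16 allotted to Grzegorz's branch passes to Grzegorz's issue by representation.
The 1/16 is divided into 2 equal shares of 1/32 among Kazimierz, Jolanta.
Kazimierz is living and takes 1/32.
Jolanta is living and takes 1/32.
Radoslaw is living and takes 1/16.
Urszula is living and takes 1/8.
Oleg is living and takes 1/4.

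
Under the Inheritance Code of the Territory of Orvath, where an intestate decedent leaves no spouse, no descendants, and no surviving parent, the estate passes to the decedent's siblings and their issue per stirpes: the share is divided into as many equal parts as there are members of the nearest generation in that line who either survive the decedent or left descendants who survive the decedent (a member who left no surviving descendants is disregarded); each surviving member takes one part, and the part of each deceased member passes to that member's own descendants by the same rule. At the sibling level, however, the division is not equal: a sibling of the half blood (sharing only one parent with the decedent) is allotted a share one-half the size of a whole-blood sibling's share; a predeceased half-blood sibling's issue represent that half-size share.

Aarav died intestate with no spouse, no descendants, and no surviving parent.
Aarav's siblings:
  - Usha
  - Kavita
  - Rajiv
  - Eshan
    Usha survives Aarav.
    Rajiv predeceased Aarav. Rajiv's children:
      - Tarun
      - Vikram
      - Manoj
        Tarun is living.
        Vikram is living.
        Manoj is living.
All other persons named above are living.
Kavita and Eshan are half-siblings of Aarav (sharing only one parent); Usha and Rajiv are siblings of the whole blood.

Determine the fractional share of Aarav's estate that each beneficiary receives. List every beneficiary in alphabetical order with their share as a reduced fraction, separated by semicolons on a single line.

Eshan 1/6; Kavita 1/6; Manoj 1/9; Tarun 1/9; Usha 1/3; Vikram 1/9

No spouse, descendants, or parent survives, so the estate passes to Aarav's siblings per stirpes.
Half-blood siblings count for one-half the weight of whole-blood siblings at the initial division.
Dividing 1 in proportion to weights (total weight 3): Usha (weight 1) → 1/3; Kavita (weight 1/2) → 1/6; Rajiv (weight 1) → 1/3; Eshan (weight 1/2) → 1/6.
Usha is living and takes 1/3.
Kavita is living and takes 1/6.
Rajiv predeceased; the 1/3 allotted to Rajiv's branch passes to Rajiv's issue by representation.
The 1/3 is divided into 3 equal shares of 1/9 among Tarun, Vikram, Manoj.
Tarun is living and takes 1/9.
Vikram is living and takes 1/9.
Manoj is living and takes 1/9.
Eshan is living and takes 1/6.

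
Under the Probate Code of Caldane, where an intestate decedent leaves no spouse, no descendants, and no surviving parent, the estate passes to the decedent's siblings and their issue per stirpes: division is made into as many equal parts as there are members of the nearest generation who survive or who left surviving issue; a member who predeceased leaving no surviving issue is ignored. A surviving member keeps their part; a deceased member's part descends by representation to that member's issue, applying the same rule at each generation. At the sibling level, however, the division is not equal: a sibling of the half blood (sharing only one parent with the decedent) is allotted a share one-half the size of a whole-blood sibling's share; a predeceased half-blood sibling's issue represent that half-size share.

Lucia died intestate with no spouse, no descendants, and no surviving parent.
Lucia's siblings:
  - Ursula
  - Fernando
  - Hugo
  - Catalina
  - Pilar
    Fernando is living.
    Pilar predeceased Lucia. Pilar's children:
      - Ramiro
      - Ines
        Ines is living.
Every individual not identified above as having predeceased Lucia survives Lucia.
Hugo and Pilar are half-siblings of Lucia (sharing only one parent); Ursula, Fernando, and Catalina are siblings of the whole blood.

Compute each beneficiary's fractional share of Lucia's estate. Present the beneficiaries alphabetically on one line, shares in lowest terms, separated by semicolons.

Catalina 1/4; Fernando 1/4; Hugo 1/8; Ines 1/16; Ramiro 1/16; Ursula 1/4

No spouse, descendants, or parent survives, so the estate passes to Lucia's siblings per stirpes.
Half-blood siblings count for one-half the weight of whole-blood siblings at the initial division.
Dividing 1 in proportion to weights (total weight 4): Ursula (weight 1) → 1/4; Fernando (weight 1) → 1/4; Hugo (weight 1/2) → 1/8; Catalina (weight 1) → 1/4; Pilar (weight 1/2) → 1/8.
Ursula is living and takes 1/4.
Fernando is living and takes 1/4.
Hugo is living and takes 1/8.
Catalina is living and takes 1/4.
Pilar predeceased; the 1/8 allotted to Pilar's branch passes to Pilar's issue by representation.
The 1/8 is divided into 2 equal shares of 1/16 among Ramiro, Ines.
Ramiro is living and takes 1/16.
Ines is living and takes 1/16.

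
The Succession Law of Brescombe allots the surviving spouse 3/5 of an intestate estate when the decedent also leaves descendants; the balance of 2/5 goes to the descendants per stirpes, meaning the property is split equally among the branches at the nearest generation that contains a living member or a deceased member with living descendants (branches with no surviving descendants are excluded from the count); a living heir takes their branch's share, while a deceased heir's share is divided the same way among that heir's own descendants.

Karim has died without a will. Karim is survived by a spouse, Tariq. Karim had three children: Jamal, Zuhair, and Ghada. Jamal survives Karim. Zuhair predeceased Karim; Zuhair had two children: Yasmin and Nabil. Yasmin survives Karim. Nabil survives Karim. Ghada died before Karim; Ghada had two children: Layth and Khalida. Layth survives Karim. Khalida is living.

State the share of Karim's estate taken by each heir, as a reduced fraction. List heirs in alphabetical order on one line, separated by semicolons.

Tariq, as surviving spouse, takes 3/5.
The remaining 2/5 passes to Karim's descendants per stirpes.
The 2/5 is divided into 3 equal shares of 2/15 among Jamal, Zuhair, Ghada.
Jamal is living and takes 2/15.
Zuhair predeceased; the 2/15 allotted to Zuhair's branch passes to Zuhair's issue by representation.
The 2/15 is divided into 2 equal shares of 1/15 among Yasmin, Nabil.
Yasmin is living and takes 1/15.
Nabil is living and takes 1/15.
Ghada predeceased; the 2/15 allotted to Ghada's branch passes to Ghada's issue by representation.
The 2/15 is divided into 2 equal shares of 1/15 among Layth, Khalida.
Layth is living and takes 1/15.
Khalida is living and takes 1/15.

Jamal 2/15; Khalida 1/15; Layth 1/15; Nabil 1/15; Tariq 3/5; Yasmin 1/15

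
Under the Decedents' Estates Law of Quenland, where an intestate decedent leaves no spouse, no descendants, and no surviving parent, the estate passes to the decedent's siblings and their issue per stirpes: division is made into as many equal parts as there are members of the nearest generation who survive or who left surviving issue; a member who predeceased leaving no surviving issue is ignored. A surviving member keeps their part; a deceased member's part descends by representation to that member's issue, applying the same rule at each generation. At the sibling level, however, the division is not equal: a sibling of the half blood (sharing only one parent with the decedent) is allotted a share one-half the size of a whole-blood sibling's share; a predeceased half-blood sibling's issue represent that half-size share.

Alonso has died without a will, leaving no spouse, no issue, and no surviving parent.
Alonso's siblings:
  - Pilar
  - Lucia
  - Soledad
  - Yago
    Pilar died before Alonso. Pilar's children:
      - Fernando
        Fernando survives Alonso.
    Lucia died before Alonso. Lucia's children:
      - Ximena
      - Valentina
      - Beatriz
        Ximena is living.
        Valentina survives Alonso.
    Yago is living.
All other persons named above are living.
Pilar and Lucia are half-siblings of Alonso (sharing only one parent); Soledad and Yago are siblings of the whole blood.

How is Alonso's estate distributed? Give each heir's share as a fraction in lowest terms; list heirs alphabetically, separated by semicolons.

Beatriz 1/18; Fernando 1/6; Soledad 1/3; Valentina 1/18; Ximena 1/18; Yago 1/3

No spouse, descendants, or parent survives, so the estate passes to Alonso's siblings per stirpes.
Half-blood siblings count for one-half the weight of whole-blood siblings at the initial division.
Dividing 1 in proportion to weights (total weight 3): Pilar (weight 1/2) → 1/6; Lucia (weight 1/2) → 1/6; Soledad (weight 1) → 1/3; Yago (weight 1) → 1/3.
Pilar predeceased; the 1/6 allotted to Pilar's branch passes to Pilar's issue by representation.
Fernando is the sole taker at this level and receives the full 1/6.
Lucia predeceased; the 1/6 allotted to Lucia's branch passes to Lucia's issue by representation.
The 1/6 is divided into 3 equal shares of 1/18 among Ximena, Valentina, Beatriz.
Ximena is living and takes 1/18.
Valentina is living and takes 1/18.
Beatriz is living and takes 1/18.
Soledad is living and takes 1/3.
Yago is living and takes 1/3.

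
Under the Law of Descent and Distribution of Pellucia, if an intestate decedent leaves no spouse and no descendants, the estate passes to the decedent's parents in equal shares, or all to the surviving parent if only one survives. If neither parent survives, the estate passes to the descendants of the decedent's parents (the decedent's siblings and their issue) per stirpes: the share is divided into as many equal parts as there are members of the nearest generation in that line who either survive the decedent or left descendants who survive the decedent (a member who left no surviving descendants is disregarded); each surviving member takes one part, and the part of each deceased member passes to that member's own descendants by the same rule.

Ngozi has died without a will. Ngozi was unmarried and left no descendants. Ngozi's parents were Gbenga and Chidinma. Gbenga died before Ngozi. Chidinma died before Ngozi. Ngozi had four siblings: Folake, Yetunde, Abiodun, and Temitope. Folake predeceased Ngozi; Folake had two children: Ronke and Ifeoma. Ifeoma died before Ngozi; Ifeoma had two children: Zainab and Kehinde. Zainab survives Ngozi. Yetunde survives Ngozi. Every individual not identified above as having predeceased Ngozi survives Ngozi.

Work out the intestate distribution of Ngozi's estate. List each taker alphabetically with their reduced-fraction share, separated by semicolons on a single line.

Abiodun 1/4; Kehinde 1/16; Ronke 1/8; Temitope 1/4; Yetunde 1/4; Zainab 1/16

Neither parent survives and there are no descendants, so the estate passes to Ngozi's siblings and their issue per stirpes.
The estate is divided into 4 equal shares of 1/4 among Folake, Yetunde, Abiodun, Temitope.
Folake predeceased; the 1/4 allotted to Folake's branch passes to Folake's issue by representation.
The 1/4 is divided into 2 equal shares of 1/8 among Ronke, Ifeoma.
Ronke is living and takes 1/8.
Ifeoma predeceased; the 1/8 allotted to Ifeoma's branch passes to Ifeoma's issue by representation.
The 1/8 is divided into 2 equal shares of 1/16 among Zainab, Kehinde.
Zainab is living and takes 1/16.
Kehinde is living and takes 1/16.
Yetunde is living and takes 1/4.
Abiodun is living and takes 1/4.
Temitope is living and takes 1/4.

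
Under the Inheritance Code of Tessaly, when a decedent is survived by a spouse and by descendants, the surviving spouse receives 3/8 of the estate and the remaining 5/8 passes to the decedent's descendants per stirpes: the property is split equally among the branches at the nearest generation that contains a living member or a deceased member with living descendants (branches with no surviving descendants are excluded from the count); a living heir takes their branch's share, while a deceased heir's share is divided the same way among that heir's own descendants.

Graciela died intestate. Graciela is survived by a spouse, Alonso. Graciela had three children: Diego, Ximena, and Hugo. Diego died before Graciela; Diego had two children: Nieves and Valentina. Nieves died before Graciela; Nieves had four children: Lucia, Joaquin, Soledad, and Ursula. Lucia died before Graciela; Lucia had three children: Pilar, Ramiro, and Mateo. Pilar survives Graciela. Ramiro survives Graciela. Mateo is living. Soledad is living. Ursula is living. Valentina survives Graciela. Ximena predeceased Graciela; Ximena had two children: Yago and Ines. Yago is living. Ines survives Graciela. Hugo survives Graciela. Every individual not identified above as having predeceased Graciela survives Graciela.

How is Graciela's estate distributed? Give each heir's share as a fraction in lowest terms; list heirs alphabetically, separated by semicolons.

Alonso, as surviving spouse, takes 3/8.
The remaining 5/8 passes to Graciela's descendants per stirpes.
The 5/8 is divided into 3 equal shares of 5/24 among Diego, Ximena, Hugo.
Diego predeceased; the 5/24 allotted to Diego's branch passes to Diego's issue by representation.
The 5/24 is divided into 2 equal shares of 5/48 among Nieves, Valentina.
Nieves predeceased; the 5/48 allotted to Nieves's branch passes to Nieves's issue by representation.
The 5/48 is divided into 4 equal shares of 5/192 among Lucia, Joaquin, Soledad, Ursula.
Lucia predeceased; the 5/192 allotted to Lucia's branch passes to Lucia's issue by representation.
The 5/192 is divided into 3 equal shares of 5/576 among Pilar, Ramiro, Mateo.
Pilar is living and takes 5/576.
Ramiro is living and takes 5/576.
Mateo is living and takes 5/576.
Joaquin is living and takes 5/192.
Soledad is living and takes 5/192.
Ursula is living and takes 5/192.
Valentina is living and takes 5/48.
Ximena predeceased; the 5/24 allotted to Ximena's branch passes to Ximena's issue by representation.
The 5/24 is divided into 2 equal shares of 5/48 among Yago, Ines.
Yago is living and takes 5/48.
Ines is living and takes 5/48.
Hugo is living and takes 5/24.

Alonso 3/8; Hugo 5/24; Ines 5/48; Joaquin 5/192; Mateo 5/576; Pilar 5/576; Ramiro 5/576; Soledad 5/192; Ursula 5/192; Valentina 5/48; Yago 5/48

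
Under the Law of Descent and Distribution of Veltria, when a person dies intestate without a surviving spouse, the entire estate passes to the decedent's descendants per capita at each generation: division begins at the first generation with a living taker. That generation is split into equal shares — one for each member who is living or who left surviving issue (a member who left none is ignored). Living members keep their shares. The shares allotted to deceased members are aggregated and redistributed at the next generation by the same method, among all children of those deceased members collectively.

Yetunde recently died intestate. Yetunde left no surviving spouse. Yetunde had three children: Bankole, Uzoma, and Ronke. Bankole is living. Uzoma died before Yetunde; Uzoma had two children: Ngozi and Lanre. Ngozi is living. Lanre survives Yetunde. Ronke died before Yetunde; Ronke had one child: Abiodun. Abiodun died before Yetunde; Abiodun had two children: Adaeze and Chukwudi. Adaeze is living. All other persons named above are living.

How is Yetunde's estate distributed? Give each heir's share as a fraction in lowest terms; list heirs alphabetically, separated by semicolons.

Adaeze 1/9; Bankole 1/3; Chukwudi 1/9; Lanre 2/9; Ngozi 2/9

There is no surviving spouse, so the entire estate passes to Yetunde's descendants per capita at each generation.
At generation 1 (Bankole, Uzoma, Ronke) there are 3 shares of (1)/3 = 1/3 each.
Living: Bankole — each takes 1/3.
Deceased: Uzoma and Ronke. Their combined 2/3 is pooled and carried to generation 2.
At generation 2 (Ngozi, Lanre, Abiodun) there are 3 shares of (2/3)/3 = 2/9 each.
Living: Ngozi and Lanre — each takes 2/9.
Deceased: Abiodun. That 2/9 share is carried to generation 3.
At generation 3 (Adaeze, Chukwudi) there are 2 shares of (2/9)/2 = 1/9 each.
Living: Adaeze and Chukwudi — each takes 1/9.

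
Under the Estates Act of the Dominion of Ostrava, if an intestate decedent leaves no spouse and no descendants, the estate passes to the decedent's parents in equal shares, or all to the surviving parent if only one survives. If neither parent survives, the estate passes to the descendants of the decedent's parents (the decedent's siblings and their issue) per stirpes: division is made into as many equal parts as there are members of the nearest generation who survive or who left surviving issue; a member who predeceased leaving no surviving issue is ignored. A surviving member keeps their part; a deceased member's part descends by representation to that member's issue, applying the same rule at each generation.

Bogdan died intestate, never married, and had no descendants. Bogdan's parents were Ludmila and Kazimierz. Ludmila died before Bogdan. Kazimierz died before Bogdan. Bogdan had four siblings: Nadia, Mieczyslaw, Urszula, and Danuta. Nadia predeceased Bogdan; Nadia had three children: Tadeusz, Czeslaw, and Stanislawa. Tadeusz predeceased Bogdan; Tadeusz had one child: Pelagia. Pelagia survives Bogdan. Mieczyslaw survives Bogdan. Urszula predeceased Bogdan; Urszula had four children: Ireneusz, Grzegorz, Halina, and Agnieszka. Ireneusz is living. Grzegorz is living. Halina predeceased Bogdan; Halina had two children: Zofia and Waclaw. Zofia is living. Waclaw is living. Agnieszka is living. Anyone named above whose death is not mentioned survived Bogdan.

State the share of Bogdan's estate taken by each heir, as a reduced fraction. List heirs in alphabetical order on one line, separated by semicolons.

Neither parent survives and there are no descendants, so the estate passes to Bogdan's siblings and their issue per stirpes.
The estate is divided into 4 equal shares of 1/4 among Nadia, Mieczyslaw, Urszula, Danuta.
Nadia predeceased; the 1/4 allotted to Nadia's branch passes to Nadia's issue by representation.
The 1/4 is divided into 3 equal shares of 1/12 among Tadeusz, Czeslaw, Stanislawa.
Tadeusz predeceased; the 1/12 allotted to Tadeusz's branch passes to Tadeusz's issue by representation.
Pelagia is the sole taker at this level and receives the full 1/12.
Czeslaw is living and takes 1/12.
Stanislawa is living and takes 1/12.
Mieczyslaw is living and takes 1/4.
Urszula predeceased; the 1/4 allotted to Urszula's branch passes to Urszula's issue by representation.
The 1/4 is divided into 4 equal shares of 1/16 among Ireneusz, Grzegorz, Halina, Agnieszka.
Ireneusz is living and takes 1/16.
Grzegorz is living and takes 1/16.
Halina predeceased; the 1/16 allotted to Halina's branch passes to Halina's issue by representation.
The 1/16 is divided into 2 equal shares of 1/32 among Zofia, Waclaw.
Zofia is living and takes 1/32.
Waclaw is living and takes 1/32.
Agnieszka is living and takes 1/16.
Danuta is living and takes 1/4.

Agnieszka 1/16; Czeslaw 1/12; Danuta 1/4; Grzegorz 1/16; Ireneusz 1/16; Mieczyslaw 1/4; Pelagia 1/12; Stanislawa 1/12; Waclaw 1/32; Zofia 1/32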